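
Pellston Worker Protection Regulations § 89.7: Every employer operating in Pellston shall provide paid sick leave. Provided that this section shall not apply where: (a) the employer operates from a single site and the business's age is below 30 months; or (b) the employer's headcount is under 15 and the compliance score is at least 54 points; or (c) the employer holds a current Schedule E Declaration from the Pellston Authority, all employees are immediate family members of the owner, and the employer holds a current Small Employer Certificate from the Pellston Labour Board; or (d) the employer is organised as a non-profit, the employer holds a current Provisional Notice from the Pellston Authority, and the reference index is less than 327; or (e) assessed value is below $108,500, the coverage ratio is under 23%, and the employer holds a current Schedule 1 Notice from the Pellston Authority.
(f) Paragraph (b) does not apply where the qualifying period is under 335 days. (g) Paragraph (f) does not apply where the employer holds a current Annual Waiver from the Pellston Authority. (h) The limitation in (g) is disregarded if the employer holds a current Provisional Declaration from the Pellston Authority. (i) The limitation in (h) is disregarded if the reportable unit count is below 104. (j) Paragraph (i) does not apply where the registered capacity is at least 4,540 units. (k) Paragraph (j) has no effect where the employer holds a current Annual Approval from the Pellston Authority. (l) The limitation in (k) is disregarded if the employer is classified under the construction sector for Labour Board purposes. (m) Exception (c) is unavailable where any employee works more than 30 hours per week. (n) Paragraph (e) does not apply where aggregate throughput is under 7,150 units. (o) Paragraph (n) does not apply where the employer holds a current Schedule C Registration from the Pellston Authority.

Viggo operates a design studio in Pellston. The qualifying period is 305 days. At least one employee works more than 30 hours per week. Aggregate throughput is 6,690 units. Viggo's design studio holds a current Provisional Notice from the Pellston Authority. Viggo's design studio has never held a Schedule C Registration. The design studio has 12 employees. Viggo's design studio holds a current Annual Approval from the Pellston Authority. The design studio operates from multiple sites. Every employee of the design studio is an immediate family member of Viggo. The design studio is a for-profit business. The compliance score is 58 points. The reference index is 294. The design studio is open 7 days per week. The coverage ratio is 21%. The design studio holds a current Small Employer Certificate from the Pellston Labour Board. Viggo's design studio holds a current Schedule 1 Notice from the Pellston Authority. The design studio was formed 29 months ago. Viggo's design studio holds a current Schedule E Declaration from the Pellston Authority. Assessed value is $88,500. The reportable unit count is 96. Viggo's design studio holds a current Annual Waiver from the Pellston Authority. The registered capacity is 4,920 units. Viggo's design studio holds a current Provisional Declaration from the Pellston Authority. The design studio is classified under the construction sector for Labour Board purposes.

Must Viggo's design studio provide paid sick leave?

Yes — Viggo's design studio must provide paid sick leave.

Exception (a) fails — the employer operates from multiple sites.
Exception (b)'s conditions are all satisfied: the employer's headcount is 12, under the 15 limit; the compliance score is 58 points, meeting the 54 points threshold. However, paragraphs (f)–(l) must be considered: (f) operates against (b): the qualifying period is 305 days, under the 335 days limit. (g) applies (a current Annual Waiver is held), but is set aside by (h): (h) applies — a current Provisional Declaration is held. (i) would limit (h) — the reportable unit count is 96, below the 104 limit — but (j) sets (i) aside: (j) is engaged — the registered capacity is 4,920 units, meeting the 4,540 units threshold. (k) applies (a current Annual Approval is held), but is displaced by (l): (l) operates against (k): the design studio is classified under the construction sector. Exception (b) does not apply.
Exception (c): a current Schedule E Declaration is held; every employee is an immediate family member; a current Small Employer Certificate is held — every condition holds. Turning to paragraph (m): (m) operates — at least one employee exceeds 30 hours/week. So (c) is unavailable.
Exception (d) fails — the employer is for-profit.
Exception (e): assessed value is $88,500, below the $108,500 limit; the coverage ratio is 21%, under the 23% limit; a current Schedule 1 Notice is held — every condition holds. But: (n) applies — aggregate throughput is 6,690 units, under the 7,150 units limit. (o) is inapplicable (no current Schedule C Registration is held), so (n) stands. So (e) is unavailable.
Every exception is unavailable, so the rule governs.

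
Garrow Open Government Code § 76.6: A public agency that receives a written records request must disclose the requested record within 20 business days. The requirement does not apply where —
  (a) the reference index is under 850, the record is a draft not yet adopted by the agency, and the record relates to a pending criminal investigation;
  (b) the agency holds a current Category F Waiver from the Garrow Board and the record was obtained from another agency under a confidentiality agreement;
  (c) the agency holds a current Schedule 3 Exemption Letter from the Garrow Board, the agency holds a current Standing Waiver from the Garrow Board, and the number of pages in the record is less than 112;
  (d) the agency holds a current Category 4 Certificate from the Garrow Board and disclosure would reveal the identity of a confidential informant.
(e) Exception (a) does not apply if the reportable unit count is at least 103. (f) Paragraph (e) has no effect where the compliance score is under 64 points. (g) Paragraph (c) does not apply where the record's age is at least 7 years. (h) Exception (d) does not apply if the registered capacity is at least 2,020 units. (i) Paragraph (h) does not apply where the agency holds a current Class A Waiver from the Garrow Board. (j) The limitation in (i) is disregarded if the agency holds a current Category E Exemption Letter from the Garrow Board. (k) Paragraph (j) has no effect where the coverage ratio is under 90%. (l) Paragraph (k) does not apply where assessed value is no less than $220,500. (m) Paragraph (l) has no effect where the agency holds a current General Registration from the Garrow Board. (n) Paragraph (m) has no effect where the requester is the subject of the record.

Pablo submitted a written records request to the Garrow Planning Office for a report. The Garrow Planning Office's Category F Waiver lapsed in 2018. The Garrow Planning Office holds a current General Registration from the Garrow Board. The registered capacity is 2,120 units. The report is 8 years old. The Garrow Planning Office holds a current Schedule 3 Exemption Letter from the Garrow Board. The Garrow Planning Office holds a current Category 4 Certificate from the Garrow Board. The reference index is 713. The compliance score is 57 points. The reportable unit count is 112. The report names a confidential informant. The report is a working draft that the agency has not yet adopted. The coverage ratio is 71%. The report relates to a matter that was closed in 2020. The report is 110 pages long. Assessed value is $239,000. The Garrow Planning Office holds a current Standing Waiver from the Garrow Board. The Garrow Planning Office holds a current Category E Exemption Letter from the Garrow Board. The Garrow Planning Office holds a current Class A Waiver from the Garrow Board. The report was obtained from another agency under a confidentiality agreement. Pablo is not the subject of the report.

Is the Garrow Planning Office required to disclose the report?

No — exception (d) applies; the Garrow Planning Office is not required to disclose the report.

Exception (a) fails — the report relates to a closed matter.
Exception (b) does not apply: the Category F Waiver is not current.
Exception (c): a current Schedule 3 Exemption Letter is held; a current Standing Waiver is held; the number of pages in the record is 110, less than the 112 limit — every condition holds. However, paragraph (g) must be considered: (g) operates against (c): the record's age is 8 years, meeting the 7 years threshold. So (c) is unavailable.
Exception (d): a current Category 4 Certificate is held; the report names a confidential informant — every condition holds. Applying paragraphs (h)–(n): (h) would limit (d) — the registered capacity is 2,120 units, meeting the 2,020 units threshold — but (i) sets (h) aside: (i) applies — a current Class A Waiver is held. (j) would limit (i) — a current Category E Exemption Letter is held — but (k) sets (j) aside: (k) operates against (j): the coverage ratio is 71%, under the 90% limit. (l) operates (assessed value is $239,000, meeting the $220,500 threshold), but is displaced by (m): (m) operates against (l): a current General Registration is held. (n) is not engaged (Pablo is not the subject of the report), so (m) stands. So (d) applies.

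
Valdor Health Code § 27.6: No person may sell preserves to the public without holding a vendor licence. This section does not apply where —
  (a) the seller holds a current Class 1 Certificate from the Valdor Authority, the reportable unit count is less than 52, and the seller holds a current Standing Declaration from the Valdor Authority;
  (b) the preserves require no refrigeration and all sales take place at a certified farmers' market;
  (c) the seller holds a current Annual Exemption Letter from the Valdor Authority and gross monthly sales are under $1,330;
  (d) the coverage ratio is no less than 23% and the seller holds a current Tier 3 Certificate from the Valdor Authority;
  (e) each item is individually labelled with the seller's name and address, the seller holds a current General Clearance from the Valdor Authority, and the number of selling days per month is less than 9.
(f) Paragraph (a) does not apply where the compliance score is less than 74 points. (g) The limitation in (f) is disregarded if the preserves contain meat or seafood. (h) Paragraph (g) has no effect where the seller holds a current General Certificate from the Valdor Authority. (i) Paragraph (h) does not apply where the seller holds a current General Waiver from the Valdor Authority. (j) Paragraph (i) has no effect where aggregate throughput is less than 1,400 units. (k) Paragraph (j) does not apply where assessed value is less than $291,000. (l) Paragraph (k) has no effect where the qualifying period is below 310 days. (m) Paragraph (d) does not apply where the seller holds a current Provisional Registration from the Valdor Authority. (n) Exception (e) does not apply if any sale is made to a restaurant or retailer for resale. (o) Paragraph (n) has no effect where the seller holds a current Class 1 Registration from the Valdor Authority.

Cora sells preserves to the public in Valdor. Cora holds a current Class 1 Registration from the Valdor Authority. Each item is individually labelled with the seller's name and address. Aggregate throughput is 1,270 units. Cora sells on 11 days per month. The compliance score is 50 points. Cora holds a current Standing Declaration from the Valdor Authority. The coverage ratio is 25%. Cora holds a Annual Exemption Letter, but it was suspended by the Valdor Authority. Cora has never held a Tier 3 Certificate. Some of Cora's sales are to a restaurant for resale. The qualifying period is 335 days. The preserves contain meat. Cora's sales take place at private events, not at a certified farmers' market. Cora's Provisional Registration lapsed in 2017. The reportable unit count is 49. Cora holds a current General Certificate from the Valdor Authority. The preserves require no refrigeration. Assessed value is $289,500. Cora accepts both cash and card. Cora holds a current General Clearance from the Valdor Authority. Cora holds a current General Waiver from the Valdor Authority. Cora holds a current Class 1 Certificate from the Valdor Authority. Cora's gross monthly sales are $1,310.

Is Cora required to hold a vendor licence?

No — exception (a) applies; Cora is not required to hold a vendor licence.

All of (a)'s requirements are met (a current Class 1 Certificate is held; the reportable unit count is 49, less than the 52 limit; a current Standing Declaration is held). As to paragraphs (f)–(l): (f) would limit (a) — the compliance score is 50 points, less than the 74 points limit — but (g) sets (f) aside: (g) is engaged — the preserves contain meat. (h) would limit (g) — a current General Certificate is held — but (i) sets (h) aside: (i) operates against (h): a current General Waiver is held. (j) is engaged (aggregate throughput is 1,270 units, less than the 1,400 units limit), but is set aside by (k): (k) applies — assessed value is $289,500, less than the $291,000 limit. (l), which would lift (k), is inapplicable — the qualifying period is 335 days, not below 310 days. So (a) applies.
Exception (b) does not apply: sales are at private events, not a certified farmers' market.
Exception (c) requires that the seller holds a current Annual Exemption Letter from the Valdor Authority; but the Annual Exemption Letter is not current, so (c) is unavailable.
Exception (d) does not apply: the Tier 3 Certificate is not current.
Exception (e) does not apply: the number of selling days per month is 11, not less than 9.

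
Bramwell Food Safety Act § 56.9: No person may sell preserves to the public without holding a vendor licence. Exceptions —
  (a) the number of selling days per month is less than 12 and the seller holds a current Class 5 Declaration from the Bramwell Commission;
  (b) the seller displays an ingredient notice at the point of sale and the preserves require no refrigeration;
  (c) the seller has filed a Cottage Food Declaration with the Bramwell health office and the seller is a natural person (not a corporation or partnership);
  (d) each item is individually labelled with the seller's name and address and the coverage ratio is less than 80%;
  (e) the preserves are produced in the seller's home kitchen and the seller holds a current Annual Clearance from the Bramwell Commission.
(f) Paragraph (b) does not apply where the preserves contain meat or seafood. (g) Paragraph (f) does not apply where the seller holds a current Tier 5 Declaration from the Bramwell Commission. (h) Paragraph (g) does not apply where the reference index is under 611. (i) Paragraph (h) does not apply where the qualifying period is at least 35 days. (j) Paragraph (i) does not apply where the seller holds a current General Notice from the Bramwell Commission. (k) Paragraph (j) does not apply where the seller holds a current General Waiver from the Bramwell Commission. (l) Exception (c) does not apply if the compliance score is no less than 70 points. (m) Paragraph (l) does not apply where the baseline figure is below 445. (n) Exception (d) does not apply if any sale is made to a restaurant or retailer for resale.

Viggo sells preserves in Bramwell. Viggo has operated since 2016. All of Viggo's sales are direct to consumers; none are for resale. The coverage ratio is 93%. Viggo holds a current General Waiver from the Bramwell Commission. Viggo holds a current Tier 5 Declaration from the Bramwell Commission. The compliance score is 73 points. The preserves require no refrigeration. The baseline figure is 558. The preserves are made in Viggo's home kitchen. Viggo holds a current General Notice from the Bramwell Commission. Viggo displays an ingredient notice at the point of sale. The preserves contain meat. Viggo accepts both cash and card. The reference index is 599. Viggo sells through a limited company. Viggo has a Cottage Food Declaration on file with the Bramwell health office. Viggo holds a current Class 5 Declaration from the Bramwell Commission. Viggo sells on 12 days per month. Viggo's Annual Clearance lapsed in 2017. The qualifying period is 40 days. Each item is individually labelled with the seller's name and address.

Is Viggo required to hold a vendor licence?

Exception (a) fails — the number of selling days per month is 12, not less than 12.
Exception (b) is satisfied on its face — an ingredient notice is displayed; the preserves are shelf-stable. As to paragraphs (f)–(k): (f) is triggered (the preserves contain meat), but is itself disapplied by (g): (g) operates — a current Tier 5 Declaration is held. (h) operates (the reference index is 599, under the 611 limit), but is set aside by (i): (i) operates — the qualifying period is 40 days, meeting the 35 days threshold. (j) applies (a current General Notice is held), but is displaced by (k): (k) is triggered — a current General Waiver is held. Exception (b) stands.
Exception (c) does not apply: the seller operates through a limited company.
Exception (d) does not apply: the coverage ratio is 93%, not less than 80%.
Exception (e) fails — no current Annual Clearance is held.

No — exception (b) applies; Viggo is not required to hold a vendor licence.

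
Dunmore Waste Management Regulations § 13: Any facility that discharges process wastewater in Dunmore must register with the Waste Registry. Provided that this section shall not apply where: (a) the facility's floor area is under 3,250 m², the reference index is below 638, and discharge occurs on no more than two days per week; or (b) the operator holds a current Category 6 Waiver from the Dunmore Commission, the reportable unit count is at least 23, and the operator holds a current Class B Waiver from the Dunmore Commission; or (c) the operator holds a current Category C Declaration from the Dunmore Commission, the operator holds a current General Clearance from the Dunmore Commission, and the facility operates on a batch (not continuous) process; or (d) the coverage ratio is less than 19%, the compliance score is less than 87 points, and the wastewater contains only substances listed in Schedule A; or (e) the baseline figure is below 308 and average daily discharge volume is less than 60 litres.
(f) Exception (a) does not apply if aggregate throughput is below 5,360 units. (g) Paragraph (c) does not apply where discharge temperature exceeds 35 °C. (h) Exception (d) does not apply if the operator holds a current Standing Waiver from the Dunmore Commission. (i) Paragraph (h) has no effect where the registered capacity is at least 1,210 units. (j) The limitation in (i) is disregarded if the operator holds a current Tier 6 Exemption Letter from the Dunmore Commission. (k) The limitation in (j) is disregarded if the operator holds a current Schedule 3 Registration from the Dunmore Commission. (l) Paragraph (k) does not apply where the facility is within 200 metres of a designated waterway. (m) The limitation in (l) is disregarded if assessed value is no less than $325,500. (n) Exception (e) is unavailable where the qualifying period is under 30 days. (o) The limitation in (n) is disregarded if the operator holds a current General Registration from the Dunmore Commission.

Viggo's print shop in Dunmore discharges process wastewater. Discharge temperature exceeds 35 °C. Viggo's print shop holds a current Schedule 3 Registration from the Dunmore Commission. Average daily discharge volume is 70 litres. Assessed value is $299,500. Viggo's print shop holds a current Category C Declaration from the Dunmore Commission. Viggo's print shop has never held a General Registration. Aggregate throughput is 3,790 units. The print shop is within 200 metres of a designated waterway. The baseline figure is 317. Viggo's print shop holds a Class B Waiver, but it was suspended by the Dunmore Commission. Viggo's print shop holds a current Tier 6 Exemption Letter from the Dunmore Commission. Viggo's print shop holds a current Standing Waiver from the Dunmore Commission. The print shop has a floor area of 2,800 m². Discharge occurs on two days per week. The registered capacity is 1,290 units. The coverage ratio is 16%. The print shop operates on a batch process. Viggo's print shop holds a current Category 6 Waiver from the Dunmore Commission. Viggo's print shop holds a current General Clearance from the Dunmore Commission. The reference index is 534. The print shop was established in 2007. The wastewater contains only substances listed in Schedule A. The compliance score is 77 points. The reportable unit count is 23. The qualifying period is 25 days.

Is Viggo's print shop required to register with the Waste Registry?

All of (a)'s requirements are met (the facility's floor area is 2,800 m², under the 3,250 m² limit; the reference index is 534, below the 638 limit; discharge occurs on no more than two days per week). But applying paragraph (f): (f) operates against (a): aggregate throughput is 3,790 units, below the 5,360 units limit. So (a) is unavailable.
Exception (b) does not apply: no current Class B Waiver is held.
All of (c)'s requirements are met (a current Category C Declaration is held; a current General Clearance is held; the facility operates on a batch process). However, paragraph (g) must be considered: (g) applies — discharge temperature exceeds 35 °C. Exception (c) does not apply.
Exception (d) is satisfied on its face — the coverage ratio is 16%, less than the 19% limit; the compliance score is 77 points, less than the 87 points limit; the wastewater is Schedule-A-only. But: (h) applies — a current Standing Waiver is held. (i) is triggered (the registered capacity is 1,290 units, meeting the 1,210 units threshold), but is overridden by (j): (j) is triggered — a current Tier 6 Exemption Letter is held. (k) is engaged (a current Schedule 3 Registration is held), but is displaced by (l): (l) is triggered — the print shop is within 200 m of a designated waterway. (m) is not engaged (assessed value is $299,500, short of $325,500), so (l) stands. So (d) is unavailable.
Exception (e) fails — the baseline figure is 317, not below 308.
None of the exceptions is available; § 13 applies in full.

Yes — Viggo's print shop must register with the Waste Registry.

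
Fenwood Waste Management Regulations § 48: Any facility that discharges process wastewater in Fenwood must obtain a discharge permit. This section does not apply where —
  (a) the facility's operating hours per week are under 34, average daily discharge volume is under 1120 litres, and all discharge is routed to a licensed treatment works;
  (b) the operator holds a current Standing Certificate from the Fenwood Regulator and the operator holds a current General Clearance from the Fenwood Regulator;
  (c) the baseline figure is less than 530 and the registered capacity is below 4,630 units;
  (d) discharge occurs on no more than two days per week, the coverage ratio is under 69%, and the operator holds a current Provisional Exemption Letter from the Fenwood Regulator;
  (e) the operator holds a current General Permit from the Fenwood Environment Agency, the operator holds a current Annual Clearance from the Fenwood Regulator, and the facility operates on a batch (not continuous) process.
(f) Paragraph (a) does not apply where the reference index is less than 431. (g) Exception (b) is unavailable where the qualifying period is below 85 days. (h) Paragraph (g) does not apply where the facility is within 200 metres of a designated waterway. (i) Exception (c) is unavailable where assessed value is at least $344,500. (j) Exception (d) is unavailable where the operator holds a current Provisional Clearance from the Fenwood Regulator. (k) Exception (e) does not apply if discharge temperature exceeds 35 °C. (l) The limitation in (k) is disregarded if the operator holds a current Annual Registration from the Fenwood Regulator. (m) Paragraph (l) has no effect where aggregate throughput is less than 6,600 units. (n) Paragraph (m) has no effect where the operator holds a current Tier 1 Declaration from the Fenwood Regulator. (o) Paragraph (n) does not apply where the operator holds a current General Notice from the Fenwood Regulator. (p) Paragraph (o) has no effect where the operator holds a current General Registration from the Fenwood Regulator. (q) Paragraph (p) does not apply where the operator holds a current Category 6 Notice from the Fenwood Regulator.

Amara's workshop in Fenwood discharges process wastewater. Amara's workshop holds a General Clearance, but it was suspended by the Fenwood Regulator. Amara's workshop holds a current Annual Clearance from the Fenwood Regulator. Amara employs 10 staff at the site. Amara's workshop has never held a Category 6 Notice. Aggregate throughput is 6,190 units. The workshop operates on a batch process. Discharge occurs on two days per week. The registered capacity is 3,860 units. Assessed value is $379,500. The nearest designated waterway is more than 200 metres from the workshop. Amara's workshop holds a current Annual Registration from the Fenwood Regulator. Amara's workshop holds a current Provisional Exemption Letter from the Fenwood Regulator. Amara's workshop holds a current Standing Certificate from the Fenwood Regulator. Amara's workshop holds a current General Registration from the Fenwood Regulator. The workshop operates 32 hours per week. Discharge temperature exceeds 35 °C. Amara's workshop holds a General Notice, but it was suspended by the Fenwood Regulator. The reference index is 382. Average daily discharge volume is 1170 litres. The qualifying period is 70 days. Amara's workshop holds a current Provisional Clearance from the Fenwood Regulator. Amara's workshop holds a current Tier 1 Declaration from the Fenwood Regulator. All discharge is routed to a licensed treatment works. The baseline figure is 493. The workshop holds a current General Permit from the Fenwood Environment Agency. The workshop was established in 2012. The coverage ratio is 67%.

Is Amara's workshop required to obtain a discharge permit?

No — exception (e) applies; Amara's workshop is not required to obtain a discharge permit.

Exception (a) requires that average daily discharge volume is under 1120 litres; but average daily discharge volume is 1170 litres, not under 1120 litres, so (a) is unavailable.
Exception (b) fails — the General Clearance is not current.
Exception (c)'s conditions are all satisfied: the baseline figure is 493, less than the 530 limit; the registered capacity is 3,860 units, below the 4,630 units limit. Turning to paragraph (i): (i) operates — assessed value is $379,500, meeting the $344,500 threshold. Exception (c) does not apply.
Exception (d): discharge occurs on no more than two days per week; the coverage ratio is 67%, under the 69% limit; a current Provisional Exemption Letter is held — every condition holds. But: (j) is engaged — a current Provisional Clearance is held. So (d) is unavailable.
Exception (e) is satisfied on its face — a current General Permit is held; a current Annual Clearance is held; the facility operates on a batch process. As to paragraphs (k)–(q): (k) operates (discharge temperature exceeds 35 °C), but is displaced by (l): (l) operates against (k): a current Annual Registration is held. (m) would limit (l) — aggregate throughput is 6,190 units, less than the 6,600 units limit — but (n) sets (m) aside: (n) operates against (m): a current Tier 1 Declaration is held. (o) does not operate here (no current General Notice is held), so (n) stands. So (e) applies.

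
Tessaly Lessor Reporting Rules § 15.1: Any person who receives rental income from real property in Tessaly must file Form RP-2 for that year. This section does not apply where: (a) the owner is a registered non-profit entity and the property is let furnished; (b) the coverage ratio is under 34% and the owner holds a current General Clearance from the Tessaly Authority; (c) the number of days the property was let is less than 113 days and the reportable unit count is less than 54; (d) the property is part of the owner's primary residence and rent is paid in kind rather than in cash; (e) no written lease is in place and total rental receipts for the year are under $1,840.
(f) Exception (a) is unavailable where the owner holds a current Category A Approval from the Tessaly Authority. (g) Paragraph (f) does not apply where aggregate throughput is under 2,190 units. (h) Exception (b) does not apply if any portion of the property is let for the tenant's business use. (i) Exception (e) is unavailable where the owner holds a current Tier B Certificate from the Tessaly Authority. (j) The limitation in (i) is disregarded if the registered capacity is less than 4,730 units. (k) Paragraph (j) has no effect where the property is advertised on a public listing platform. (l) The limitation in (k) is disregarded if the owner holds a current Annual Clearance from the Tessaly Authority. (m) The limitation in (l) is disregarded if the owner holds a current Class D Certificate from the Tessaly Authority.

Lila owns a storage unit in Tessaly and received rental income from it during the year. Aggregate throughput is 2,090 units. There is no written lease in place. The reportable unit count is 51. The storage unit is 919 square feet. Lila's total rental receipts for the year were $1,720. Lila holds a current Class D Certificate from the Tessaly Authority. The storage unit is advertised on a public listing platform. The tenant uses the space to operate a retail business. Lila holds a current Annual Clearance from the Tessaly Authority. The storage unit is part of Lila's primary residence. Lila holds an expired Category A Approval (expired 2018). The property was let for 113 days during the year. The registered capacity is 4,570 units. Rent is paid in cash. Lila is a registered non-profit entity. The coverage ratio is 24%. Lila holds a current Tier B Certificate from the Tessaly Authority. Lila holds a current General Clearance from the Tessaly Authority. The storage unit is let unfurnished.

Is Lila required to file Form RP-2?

Exception (a) requires that the property is let furnished; but the property is let unfurnished, so (a) is unavailable.
Exception (b): the coverage ratio is 24%, under the 34% limit; a current General Clearance is held — every condition holds. But: (h) operates against (b): the space is let for business use. So (b) is unavailable.
Exception (c) fails — the number of days the property was let is 113 days, not less than 113 days.
Exception (d) does not apply: rent is paid in cash.
All of (e)'s requirements are met (there is no written lease; total rental receipts for the year are $1,720, under the $1,840 limit). Turning to paragraphs (i)–(m): (i) is engaged — a current Tier B Certificate is held. (j) operates (the registered capacity is 4,570 units, less than the 4,730 units limit), but is overridden by (k): (k) operates against (j): the property is publicly advertised. (l) would limit (k) — a current Annual Clearance is held — but (m) sets (l) aside: (m) is triggered — a current Class D Certificate is held. Exception (e) does not apply.
No exception displaces § 15.1.

Yes — Lila must file Form RP-2.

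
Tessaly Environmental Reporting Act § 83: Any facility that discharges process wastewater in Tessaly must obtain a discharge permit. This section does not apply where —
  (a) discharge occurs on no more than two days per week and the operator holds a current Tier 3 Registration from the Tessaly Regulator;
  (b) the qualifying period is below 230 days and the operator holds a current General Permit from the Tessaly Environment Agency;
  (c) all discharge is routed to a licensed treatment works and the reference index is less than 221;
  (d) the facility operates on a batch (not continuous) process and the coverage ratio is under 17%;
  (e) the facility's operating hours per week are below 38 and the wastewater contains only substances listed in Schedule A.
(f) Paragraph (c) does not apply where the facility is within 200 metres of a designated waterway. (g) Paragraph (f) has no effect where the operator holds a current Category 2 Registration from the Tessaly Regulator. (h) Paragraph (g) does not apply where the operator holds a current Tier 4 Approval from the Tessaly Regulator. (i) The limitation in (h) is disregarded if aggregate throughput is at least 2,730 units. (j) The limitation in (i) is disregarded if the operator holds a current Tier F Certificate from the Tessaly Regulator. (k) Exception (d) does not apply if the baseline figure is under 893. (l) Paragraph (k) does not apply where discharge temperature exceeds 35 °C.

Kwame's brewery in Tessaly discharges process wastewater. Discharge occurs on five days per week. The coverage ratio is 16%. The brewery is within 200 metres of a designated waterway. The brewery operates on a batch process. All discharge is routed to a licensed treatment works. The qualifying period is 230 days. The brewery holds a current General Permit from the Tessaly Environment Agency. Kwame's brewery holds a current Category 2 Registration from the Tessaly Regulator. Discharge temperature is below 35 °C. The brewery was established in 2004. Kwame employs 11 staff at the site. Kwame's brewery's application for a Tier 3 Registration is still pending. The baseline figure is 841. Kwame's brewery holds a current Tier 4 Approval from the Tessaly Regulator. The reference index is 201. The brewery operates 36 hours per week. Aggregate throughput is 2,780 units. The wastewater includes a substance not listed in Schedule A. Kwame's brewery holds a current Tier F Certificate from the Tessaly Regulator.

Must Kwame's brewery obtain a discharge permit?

Yes — Kwame's brewery must obtain a discharge permit.

Exception (a) requires that discharge occurs on no more than two days per week; but discharge occurs on five days per week, so (a) is unavailable.
Exception (b) requires that the qualifying period is below 230 days; but the qualifying period is 230 days, not below 230 days, so (b) is unavailable.
Exception (c) is satisfied on its face — discharge is routed to a licensed treatment works; the reference index is 201, less than the 221 limit. However, paragraphs (f)–(j) must be considered: (f) operates against (c): the brewery is within 200 m of a designated waterway. (g) operates (a current Category 2 Registration is held), but is itself disapplied by (h): (h) operates against (g): a current Tier 4 Approval is held. (i) would limit (h) — aggregate throughput is 2,780 units, meeting the 2,730 units threshold — but (j) sets (i) aside: (j) is triggered — a current Tier F Certificate is held. (c) is therefore removed.
Exception (d): the facility operates on a batch process; the coverage ratio is 16%, under the 17% limit — every condition holds. Turning to paragraphs (k)–(l): (k) applies — the baseline figure is 841, under the 893 limit. (l), which would lift (k), is inapplicable — discharge temperature is below 35 °C. Exception (d) does not apply.
Exception (e) does not apply: the wastewater includes a non-Schedule-A substance.
No exception is made out. Kwame's brewery falls within the general rule.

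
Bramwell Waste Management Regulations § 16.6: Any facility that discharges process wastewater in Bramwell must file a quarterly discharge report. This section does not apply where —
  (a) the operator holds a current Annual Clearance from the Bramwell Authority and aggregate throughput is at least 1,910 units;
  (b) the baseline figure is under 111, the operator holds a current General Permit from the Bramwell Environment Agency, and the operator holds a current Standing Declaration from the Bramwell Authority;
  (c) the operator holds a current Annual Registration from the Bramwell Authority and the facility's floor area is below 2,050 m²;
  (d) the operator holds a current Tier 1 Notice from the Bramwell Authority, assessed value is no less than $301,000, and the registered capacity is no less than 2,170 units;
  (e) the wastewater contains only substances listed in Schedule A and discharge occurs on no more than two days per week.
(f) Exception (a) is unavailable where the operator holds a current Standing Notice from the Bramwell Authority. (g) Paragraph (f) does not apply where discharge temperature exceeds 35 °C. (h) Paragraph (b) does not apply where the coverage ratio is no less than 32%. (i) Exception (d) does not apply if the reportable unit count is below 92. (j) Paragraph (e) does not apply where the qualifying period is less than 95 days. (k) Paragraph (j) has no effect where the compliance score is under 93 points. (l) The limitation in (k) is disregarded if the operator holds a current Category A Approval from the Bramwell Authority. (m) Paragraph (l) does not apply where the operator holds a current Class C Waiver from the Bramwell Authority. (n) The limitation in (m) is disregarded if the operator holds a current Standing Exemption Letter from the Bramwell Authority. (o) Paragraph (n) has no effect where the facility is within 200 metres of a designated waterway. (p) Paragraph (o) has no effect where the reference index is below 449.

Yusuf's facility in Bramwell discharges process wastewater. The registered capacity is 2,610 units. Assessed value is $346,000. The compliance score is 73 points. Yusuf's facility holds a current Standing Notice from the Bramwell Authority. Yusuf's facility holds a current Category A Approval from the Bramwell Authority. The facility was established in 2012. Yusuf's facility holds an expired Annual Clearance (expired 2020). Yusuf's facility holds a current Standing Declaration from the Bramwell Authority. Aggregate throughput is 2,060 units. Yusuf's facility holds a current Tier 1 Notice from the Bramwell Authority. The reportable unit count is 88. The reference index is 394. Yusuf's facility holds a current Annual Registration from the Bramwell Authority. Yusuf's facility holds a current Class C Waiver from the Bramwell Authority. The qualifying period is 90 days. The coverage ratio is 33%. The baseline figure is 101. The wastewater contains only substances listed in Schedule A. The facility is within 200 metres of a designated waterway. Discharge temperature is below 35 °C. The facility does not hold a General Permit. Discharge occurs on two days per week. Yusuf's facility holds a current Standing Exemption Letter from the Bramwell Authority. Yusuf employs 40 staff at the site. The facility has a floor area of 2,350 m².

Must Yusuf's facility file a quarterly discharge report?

Exception (a) fails — the Annual Clearance is not current.
Exception (b) does not apply: no General Permit is held.
Exception (c) does not apply: the facility's floor area is 2,350 m², not below 2,050 m².
Exception (d): a current Tier 1 Notice is held; assessed value is $346,000, meeting the $301,000 threshold; the registered capacity is 2,610 units, meeting the 2,170 units threshold — every condition holds. But: (i) operates against (d): the reportable unit count is 88, below the 92 limit. So (d) is unavailable.
Exception (e)'s conditions are all satisfied: the wastewater is Schedule-A-only; discharge occurs on no more than two days per week. But applying paragraphs (j)–(p): (j) applies — the qualifying period is 90 days, less than the 95 days limit. (k) would limit (j) — the compliance score is 73 points, under the 93 points limit — but (l) sets (k) aside: (l) applies — a current Category A Approval is held. (m) would limit (l) — a current Class C Waiver is held — but (n) sets (m) aside: (n) is triggered — a current Standing Exemption Letter is held. (o) would limit (n) — the facility is within 200 m of a designated waterway — but (p) sets (o) aside: (p) operates against (o): the reference index is 394, below the 449 limit. So (e) is unavailable.
No exception is made out. Yusuf's facility falls within the general rule.

Yes — Yusuf's facility must file a quarterly discharge report.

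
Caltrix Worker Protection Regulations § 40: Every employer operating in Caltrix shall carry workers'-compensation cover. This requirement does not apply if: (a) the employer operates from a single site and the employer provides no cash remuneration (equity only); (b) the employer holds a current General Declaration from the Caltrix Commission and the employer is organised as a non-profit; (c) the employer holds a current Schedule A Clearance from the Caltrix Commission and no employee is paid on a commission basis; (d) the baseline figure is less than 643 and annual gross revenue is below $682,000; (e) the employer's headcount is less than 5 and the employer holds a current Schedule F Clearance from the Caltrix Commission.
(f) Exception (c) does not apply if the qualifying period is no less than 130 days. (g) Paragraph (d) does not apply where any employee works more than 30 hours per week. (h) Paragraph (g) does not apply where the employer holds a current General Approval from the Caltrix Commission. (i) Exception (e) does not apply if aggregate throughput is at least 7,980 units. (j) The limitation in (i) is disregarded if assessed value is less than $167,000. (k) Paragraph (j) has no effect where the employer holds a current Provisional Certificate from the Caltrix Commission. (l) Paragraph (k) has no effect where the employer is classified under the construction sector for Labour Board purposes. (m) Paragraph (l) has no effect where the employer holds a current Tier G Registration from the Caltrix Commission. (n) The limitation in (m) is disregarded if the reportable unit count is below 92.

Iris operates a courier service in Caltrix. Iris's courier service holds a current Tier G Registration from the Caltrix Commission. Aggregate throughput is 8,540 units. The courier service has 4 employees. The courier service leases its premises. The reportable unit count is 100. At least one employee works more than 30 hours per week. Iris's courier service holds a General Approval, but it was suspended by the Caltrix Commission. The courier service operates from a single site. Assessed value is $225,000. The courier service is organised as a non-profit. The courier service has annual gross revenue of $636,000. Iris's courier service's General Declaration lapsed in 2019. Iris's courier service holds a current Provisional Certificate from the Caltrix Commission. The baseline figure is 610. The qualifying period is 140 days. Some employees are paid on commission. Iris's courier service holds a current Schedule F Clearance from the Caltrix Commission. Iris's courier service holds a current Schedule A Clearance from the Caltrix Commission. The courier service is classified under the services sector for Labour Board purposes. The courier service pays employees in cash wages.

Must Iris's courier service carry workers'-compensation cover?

Exception (a) fails — employees are paid cash wages.
Exception (b) does not apply: the General Declaration is not current.
Exception (c) requires that no employee is paid on a commission basis; but some employees are paid on commission, so (c) is unavailable.
Exception (d)'s conditions are all satisfied: the baseline figure is 610, less than the 643 limit; annual gross revenue is $636,000, below the $682,000 limit. But applying paragraphs (g)–(h): (g) is engaged — at least one employee exceeds 30 hours/week. (h) is not engaged (no current General Approval is held), so (g) stands. (d) is therefore removed.
Exception (e): the employer's headcount is 4, less than the 5 limit; a current Schedule F Clearance is held — every condition holds. However, paragraphs (i)–(n) must be considered: (i) is triggered — aggregate throughput is 8,540 units, meeting the 7,980 units threshold. (j), which would lift (i), is inapplicable — assessed value is $225,000, not less than $167,000. So (e) is unavailable.
None of the exceptions is available; § 40 applies in full.

Yes — Iris's courier service must carry workers'-compensation cover.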